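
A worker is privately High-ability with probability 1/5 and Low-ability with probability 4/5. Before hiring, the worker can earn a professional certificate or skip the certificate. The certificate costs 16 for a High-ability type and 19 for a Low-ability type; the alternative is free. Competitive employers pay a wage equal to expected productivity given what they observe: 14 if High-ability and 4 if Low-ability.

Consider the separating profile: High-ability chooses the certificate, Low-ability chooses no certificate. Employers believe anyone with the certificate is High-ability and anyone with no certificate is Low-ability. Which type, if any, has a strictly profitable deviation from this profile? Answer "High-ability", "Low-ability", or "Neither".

The certificate pays 14; no certificate pays 4.
High-ability: assigned the certificate, nets 14 − 16 = -2; deviating to no certificate nets 4.
Low-ability: assigned no certificate, nets 4; deviating to the certificate nets 14 − 19 = -5.
The High-ability type gains 6 by deviating.

High-ability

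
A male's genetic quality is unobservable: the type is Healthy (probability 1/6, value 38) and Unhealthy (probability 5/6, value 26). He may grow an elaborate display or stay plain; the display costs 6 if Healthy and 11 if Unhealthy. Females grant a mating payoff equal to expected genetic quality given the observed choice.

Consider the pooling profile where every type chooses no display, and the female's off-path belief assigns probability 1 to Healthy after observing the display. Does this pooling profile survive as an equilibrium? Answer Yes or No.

No

On path, the female holds the prior and pays 1/6·38 + 5/6·26 = 28. Off path (the display), believing Healthy, it pays 38.
Healthy: no display nets 28; the display nets 38 − 6 = 32. Healthy would deviate.
Unhealthy: no display nets 28; the display nets 38 − 11 = 27. Unhealthy stays.
A type deviates, so pooling fails.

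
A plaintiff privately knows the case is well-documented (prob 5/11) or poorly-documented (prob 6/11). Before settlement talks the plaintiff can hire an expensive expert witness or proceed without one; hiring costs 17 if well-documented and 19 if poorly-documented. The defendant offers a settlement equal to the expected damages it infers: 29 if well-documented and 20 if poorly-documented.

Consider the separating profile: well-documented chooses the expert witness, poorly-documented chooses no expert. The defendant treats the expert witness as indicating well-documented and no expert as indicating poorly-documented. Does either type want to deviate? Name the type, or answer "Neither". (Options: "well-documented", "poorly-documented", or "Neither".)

The expert witness pays 29; no expert pays 20.
well-documented: assigned the expert witness, nets 29 − 17 = 12; deviating to no expert nets 20.
poorly-documented: assigned no expert, nets 20; deviating to the expert witness nets 29 − 19 = 10.
The well-documented type gains 8 by deviating.

well-documented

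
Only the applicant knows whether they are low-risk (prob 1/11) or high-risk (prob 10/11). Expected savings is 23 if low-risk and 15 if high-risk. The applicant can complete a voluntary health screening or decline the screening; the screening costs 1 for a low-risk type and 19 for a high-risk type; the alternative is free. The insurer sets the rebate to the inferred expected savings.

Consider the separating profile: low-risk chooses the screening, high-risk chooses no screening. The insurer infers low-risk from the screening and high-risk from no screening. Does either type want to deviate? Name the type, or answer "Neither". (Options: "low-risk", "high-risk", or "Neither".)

Neither

The screening pays 23; no screening pays 15.
low-risk: assigned the screening, nets 23 − 1 = 22; deviating to no screening nets 15.
high-risk: assigned no screening, nets 15; deviating to the screening nets 23 − 19 = 4.
Both types strictly prefer their assigned action; no profitable deviation.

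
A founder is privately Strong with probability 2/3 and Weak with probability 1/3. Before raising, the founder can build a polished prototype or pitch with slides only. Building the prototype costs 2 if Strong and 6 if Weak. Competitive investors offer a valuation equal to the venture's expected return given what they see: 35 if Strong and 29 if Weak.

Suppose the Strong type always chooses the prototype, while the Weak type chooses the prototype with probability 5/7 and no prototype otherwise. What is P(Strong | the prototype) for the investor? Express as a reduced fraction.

P(the prototype) = (2/3)·1 + (1/3)·(5/7) = 19/21.
By Bayes' rule, P(Strong | the prototype) = (2/3) / (19/21) = 14/19.

14/19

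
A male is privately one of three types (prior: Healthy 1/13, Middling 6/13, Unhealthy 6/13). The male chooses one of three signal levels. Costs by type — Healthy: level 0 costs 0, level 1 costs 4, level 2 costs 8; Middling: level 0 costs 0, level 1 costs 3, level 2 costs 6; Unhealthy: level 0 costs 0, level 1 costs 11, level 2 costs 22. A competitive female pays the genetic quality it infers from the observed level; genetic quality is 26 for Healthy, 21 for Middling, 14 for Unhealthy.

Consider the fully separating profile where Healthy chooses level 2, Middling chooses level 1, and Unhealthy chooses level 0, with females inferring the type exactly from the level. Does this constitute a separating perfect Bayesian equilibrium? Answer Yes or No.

Separating mating payoffs: level 2 → 26, level 1 → 21, level 0 → 14.
Healthy (assigned level 2): level 0: 14 − 0 = 14; level 1: 21 − 4 = 17; level 2: 26 − 8 = 18. Healthy stays.
Middling (assigned level 1): level 0: 14 − 0 = 14; level 1: 21 − 3 = 18; level 2: 26 − 6 = 20. Middling prefers level 2.
Unhealthy (assigned level 0): level 0: 14 − 0 = 14; level 1: 21 − 11 = 10; level 2: 26 − 22 = 4. Unhealthy stays.
At least one type deviates; the separating profile fails.

No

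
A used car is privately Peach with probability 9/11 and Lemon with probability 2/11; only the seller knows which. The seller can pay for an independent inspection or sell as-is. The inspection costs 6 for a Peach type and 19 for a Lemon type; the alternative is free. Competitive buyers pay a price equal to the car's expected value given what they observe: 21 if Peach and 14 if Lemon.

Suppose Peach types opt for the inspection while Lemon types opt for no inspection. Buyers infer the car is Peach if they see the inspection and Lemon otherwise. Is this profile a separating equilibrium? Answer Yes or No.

Yes

Under these beliefs, the inspection earns price 21 and no inspection earns price 14.
Peach: the inspection nets 21 − 6 = 15; no inspection nets 14. Peach prefers the inspection.
Lemon: the inspection nets 21 − 19 = 2; no inspection nets 14. Lemon prefers no inspection.
Neither type deviates, so the separating profile is an equilibrium.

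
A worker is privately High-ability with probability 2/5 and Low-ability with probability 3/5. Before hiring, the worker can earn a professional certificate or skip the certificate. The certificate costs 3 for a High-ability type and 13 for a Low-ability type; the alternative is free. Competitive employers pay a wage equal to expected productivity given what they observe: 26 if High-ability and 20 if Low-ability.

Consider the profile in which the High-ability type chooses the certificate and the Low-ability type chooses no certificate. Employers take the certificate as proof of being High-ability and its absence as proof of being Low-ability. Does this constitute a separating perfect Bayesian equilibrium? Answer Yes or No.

Yes

Under these beliefs, the certificate earns wage 26 and no certificate earns wage 20.
High-ability: the certificate nets 26 − 3 = 23; no certificate nets 20. High-ability prefers the certificate.
Low-ability: the certificate nets 26 − 13 = 13; no certificate nets 20. Low-ability prefers no certificate.
Neither type deviates, so the separating profile is an equilibrium.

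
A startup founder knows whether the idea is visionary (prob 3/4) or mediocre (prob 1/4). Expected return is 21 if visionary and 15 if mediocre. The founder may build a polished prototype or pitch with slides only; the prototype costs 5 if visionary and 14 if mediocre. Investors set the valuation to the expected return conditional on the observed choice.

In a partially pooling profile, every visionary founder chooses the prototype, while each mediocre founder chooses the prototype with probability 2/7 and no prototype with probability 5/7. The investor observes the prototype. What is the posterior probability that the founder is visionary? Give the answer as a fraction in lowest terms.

P(the prototype) = (3/4)·1 + (1/4)·(2/7) = 23/28.
By Bayes' rule, P(visionary | the prototype) = (3/4) / (23/28) = 21/23.

21/23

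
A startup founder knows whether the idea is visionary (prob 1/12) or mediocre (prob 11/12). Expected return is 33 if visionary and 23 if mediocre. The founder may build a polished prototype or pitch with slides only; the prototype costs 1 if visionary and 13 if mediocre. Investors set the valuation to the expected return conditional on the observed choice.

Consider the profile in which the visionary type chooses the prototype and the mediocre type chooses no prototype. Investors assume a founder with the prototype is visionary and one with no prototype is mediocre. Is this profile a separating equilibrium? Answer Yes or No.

Yes

Under these beliefs, the prototype earns valuation 33 and no prototype earns valuation 23.
visionary: the prototype nets 33 − 1 = 32; no prototype nets 23. visionary prefers the prototype.
mediocre: the prototype nets 33 − 13 = 20; no prototype nets 23. mediocre prefers no prototype.
Neither type deviates, so the separating profile is an equilibrium.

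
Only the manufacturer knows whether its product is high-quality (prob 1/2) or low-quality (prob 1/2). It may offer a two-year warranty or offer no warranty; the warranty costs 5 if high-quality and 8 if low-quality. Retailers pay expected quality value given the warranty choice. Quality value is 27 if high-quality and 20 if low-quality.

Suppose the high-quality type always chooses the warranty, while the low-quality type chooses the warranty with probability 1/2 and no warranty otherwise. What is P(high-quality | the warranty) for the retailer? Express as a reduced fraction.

P(the warranty) = (1/2)·1 + (1/2)·(1/2) = 3/4.
By Bayes' rule, P(high-quality | the warranty) = (1/2) / (3/4) = 2/3.

2/3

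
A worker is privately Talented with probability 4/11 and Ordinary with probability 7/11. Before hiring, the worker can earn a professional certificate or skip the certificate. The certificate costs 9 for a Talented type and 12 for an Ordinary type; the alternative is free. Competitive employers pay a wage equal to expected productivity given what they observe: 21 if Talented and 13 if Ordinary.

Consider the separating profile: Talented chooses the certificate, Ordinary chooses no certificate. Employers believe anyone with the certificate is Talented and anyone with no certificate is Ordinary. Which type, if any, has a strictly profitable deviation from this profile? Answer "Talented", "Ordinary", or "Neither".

The certificate pays 21; no certificate pays 13.
Talented: assigned the certificate, nets 21 − 9 = 12; deviating to no certificate nets 13.
Ordinary: assigned no certificate, nets 13; deviating to the certificate nets 21 − 12 = 9.
The Talented type gains 1 by deviating.

Talented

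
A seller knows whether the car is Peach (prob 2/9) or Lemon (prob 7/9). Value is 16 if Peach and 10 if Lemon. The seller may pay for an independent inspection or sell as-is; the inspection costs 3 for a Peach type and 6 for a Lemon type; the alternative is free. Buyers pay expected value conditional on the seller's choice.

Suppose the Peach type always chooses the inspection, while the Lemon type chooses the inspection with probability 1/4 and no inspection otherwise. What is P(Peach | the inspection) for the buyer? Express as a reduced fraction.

P(the inspection) = (2/9)·1 + (7/9)·(1/4) = 5/12.
By Bayes' rule, P(Peach | the inspection) = (2/9) / (5/12) = 8/15.

8/15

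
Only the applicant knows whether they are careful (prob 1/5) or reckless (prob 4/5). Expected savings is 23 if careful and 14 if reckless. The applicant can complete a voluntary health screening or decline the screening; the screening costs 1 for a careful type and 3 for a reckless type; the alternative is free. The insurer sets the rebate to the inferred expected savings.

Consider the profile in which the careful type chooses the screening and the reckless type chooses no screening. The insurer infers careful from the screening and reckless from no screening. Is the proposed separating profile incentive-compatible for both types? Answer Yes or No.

Under these beliefs, the screening earns rebate 23 and no screening earns rebate 14.
careful: the screening nets 23 − 1 = 22; no screening nets 14. careful prefers the screening.
reckless: the screening nets 23 − 3 = 20; no screening nets 14. reckless would deviate to the screening.
reckless has a profitable deviation, so the profile is not an equilibrium.

No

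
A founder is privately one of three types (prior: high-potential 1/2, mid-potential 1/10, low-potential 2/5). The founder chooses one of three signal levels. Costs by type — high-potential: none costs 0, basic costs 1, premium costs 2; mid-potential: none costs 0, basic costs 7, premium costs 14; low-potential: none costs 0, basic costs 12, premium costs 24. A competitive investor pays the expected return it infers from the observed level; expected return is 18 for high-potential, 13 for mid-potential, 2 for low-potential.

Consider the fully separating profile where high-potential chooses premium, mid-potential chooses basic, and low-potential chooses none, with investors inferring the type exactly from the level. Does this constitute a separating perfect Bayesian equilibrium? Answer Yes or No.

Separating valuations: premium → 18, basic → 13, none → 2.
high-potential (assigned premium): none: 2 − 0 = 2; basic: 13 − 1 = 12; premium: 18 − 2 = 16. high-potential stays.
mid-potential (assigned basic): none: 2 − 0 = 2; basic: 13 − 7 = 6; premium: 18 − 14 = 4. mid-potential stays.
low-potential (assigned none): none: 2 − 0 = 2; basic: 13 − 12 = 1; premium: 18 − 24 = -6. low-potential stays.
Every type prefers its assigned level; separation holds.

Yes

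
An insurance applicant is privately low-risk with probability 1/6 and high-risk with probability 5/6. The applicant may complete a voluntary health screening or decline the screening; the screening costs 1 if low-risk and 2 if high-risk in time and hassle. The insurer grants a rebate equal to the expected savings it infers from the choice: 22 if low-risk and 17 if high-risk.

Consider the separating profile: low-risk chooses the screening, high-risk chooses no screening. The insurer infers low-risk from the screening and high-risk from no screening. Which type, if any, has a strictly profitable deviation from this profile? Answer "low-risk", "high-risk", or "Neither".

high-risk

The screening pays 22; no screening pays 17.
low-risk: assigned the screening, nets 22 − 1 = 21; deviating to no screening nets 17.
high-risk: assigned no screening, nets 17; deviating to the screening nets 22 − 2 = 20.
The high-risk type gains 3 by deviating.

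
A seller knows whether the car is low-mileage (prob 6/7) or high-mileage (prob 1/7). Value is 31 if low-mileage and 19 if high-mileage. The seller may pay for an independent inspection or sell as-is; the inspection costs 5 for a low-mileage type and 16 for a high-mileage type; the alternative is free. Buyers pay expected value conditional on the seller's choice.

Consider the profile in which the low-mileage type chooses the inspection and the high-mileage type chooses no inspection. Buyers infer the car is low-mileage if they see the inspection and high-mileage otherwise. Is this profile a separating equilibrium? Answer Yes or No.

Under these beliefs, the inspection earns price 31 and no inspection earns price 19.
low-mileage: the inspection nets 31 − 5 = 26; no inspection nets 19. low-mileage prefers the inspection.
high-mileage: the inspection nets 31 − 16 = 15; no inspection nets 19. high-mileage prefers no inspection.
Neither type deviates, so the separating profile is an equilibrium.

Yes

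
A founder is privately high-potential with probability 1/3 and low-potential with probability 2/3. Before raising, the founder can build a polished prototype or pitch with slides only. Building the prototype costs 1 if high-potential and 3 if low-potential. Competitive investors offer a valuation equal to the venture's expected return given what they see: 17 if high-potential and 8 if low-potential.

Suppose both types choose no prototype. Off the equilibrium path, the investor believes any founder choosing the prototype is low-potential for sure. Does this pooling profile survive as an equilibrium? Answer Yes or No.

Yes

On path, the investor holds the prior and pays 1/3·17 + 2/3·8 = 11. Off path (the prototype), believing low-potential, it pays 8.
high-potential: no prototype nets 11; the prototype nets 8 − 1 = 7. high-potential stays.
low-potential: no prototype nets 11; the prototype nets 8 − 3 = 5. low-potential stays.
No type deviates, so pooling is sustained.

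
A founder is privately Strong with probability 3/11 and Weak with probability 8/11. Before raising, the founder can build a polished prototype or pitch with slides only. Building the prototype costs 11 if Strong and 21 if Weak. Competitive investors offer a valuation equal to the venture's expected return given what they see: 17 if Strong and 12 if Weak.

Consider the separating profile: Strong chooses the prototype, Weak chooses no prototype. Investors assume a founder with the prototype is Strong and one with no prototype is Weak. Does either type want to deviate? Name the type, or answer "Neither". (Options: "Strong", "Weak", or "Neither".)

Strong

The prototype pays 17; no prototype pays 12.
Strong: assigned the prototype, nets 17 − 11 = 6; deviating to no prototype nets 12.
Weak: assigned no prototype, nets 12; deviating to the prototype nets 17 − 21 = -4.
The Strong type gains 6 by deviating.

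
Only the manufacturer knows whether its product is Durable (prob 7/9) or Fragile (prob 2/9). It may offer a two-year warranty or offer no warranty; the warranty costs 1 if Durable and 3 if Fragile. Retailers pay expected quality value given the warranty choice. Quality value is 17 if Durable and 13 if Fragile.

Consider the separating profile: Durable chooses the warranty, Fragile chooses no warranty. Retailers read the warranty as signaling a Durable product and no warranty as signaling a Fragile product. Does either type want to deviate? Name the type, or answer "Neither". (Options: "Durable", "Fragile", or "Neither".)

Fragile

The warranty pays 17; no warranty pays 13.
Durable: assigned the warranty, nets 17 − 1 = 16; deviating to no warranty nets 13.
Fragile: assigned no warranty, nets 13; deviating to the warranty nets 17 − 3 = 14.
The Fragile type gains 1 by deviating.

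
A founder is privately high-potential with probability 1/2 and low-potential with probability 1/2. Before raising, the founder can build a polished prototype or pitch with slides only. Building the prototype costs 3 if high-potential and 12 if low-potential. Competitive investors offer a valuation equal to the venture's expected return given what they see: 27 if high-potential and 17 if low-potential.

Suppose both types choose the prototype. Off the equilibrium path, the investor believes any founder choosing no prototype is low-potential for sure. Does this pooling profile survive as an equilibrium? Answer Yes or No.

On path, the investor holds the prior and pays 1/2·27 + 1/2·17 = 22. Off path (no prototype), believing low-potential, it pays 17.
high-potential: the prototype nets 22 − 3 = 19; no prototype nets 17. high-potential stays.
low-potential: the prototype nets 22 − 12 = 10; no prototype nets 17. low-potential would deviate.
A type deviates, so pooling fails.

No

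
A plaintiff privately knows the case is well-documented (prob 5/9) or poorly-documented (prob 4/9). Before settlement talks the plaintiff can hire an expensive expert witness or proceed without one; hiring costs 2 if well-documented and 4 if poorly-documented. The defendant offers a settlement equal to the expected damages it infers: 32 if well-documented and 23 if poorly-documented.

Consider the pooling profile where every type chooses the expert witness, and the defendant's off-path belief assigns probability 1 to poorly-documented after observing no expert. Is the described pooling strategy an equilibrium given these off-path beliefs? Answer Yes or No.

On path, the defendant holds the prior and pays 5/9·32 + 4/9·23 = 28. Off path (no expert), believing poorly-documented, it pays 23.
well-documented: the expert witness nets 28 − 2 = 26; no expert nets 23. well-documented stays.
poorly-documented: the expert witness nets 28 − 4 = 24; no expert nets 23. poorly-documented stays.
No type deviates, so pooling is sustained.

Yes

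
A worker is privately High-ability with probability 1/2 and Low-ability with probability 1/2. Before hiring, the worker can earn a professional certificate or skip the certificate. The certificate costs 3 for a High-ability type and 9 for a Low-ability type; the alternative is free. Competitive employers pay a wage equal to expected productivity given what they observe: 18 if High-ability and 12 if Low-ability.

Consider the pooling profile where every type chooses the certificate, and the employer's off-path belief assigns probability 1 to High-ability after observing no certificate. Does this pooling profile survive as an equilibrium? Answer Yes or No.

On path, the employer holds the prior and pays 1/2·18 + 1/2·12 = 15. Off path (no certificate), believing High-ability, it pays 18.
High-ability: the certificate nets 15 − 3 = 12; no certificate nets 18. High-ability would deviate.
Low-ability: the certificate nets 15 − 9 = 6; no certificate nets 18. Low-ability would deviate.
A type deviates, so pooling fails.

No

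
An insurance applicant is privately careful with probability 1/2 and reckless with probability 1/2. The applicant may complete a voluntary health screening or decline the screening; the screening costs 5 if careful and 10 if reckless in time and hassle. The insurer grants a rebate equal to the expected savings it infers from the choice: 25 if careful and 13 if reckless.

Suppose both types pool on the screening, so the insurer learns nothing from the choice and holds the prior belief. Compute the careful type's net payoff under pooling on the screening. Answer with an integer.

14

Pooled rebate = 1/2·25 + 1/2·13 = 19.
careful pays cost 5 for the screening, so net payoff = 19 − 5 = 14.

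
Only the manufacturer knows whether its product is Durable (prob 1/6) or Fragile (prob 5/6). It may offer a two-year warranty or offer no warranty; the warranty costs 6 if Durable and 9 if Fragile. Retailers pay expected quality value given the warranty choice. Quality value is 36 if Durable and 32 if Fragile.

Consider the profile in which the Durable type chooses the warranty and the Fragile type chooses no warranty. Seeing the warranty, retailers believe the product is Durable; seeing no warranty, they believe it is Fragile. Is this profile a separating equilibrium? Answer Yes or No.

No

Under these beliefs, the warranty earns price 36 and no warranty earns price 32.
Durable: the warranty nets 36 − 6 = 30; no warranty nets 32. Durable would deviate to no warranty.
Fragile: the warranty nets 36 − 9 = 27; no warranty nets 32. Fragile prefers no warranty.
Durable has a profitable deviation, so the profile is not an equilibrium.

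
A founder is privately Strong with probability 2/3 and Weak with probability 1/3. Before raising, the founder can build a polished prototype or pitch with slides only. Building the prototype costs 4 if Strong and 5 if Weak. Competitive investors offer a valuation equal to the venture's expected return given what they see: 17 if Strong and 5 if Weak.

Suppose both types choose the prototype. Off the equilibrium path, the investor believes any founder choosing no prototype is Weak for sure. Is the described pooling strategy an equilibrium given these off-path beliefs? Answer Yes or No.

On path, the investor holds the prior and pays 2/3·17 + 1/3·5 = 13. Off path (no prototype), believing Weak, it pays 5.
Strong: the prototype nets 13 − 4 = 9; no prototype nets 5. Strong stays.
Weak: the prototype nets 13 − 5 = 8; no prototype nets 5. Weak stays.
No type deviates, so pooling is sustained.

Yes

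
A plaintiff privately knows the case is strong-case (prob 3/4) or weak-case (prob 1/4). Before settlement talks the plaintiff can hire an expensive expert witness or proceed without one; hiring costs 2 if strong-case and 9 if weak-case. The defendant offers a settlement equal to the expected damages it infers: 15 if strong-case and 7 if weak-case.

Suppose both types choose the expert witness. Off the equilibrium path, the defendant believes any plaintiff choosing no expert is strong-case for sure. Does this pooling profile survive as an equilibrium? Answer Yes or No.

On path, the defendant holds the prior and pays 3/4·15 + 1/4·7 = 13. Off path (no expert), believing strong-case, it pays 15.
strong-case: the expert witness nets 13 − 2 = 11; no expert nets 15. strong-case would deviate.
weak-case: the expert witness nets 13 − 9 = 4; no expert nets 15. weak-case would deviate.
A type deviates, so pooling fails.

No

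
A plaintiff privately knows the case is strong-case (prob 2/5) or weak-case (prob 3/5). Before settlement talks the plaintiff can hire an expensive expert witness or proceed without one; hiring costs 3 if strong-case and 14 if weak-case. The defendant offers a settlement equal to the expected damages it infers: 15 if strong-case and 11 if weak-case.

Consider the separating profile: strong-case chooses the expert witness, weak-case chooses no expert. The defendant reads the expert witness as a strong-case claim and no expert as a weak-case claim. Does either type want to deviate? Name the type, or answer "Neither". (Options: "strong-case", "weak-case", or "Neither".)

The expert witness pays 15; no expert pays 11.
strong-case: assigned the expert witness, nets 15 − 3 = 12; deviating to no expert nets 11.
weak-case: assigned no expert, nets 11; deviating to the expert witness nets 15 − 14 = 1.
Both types strictly prefer their assigned action; no profitable deviation.

Neither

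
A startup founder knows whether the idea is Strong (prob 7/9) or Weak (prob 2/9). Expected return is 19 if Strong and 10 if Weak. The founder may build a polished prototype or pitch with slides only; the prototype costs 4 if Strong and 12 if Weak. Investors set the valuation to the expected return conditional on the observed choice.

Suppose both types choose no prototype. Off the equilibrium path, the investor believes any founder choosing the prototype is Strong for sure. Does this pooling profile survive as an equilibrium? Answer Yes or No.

On path, the investor holds the prior and pays 7/9·19 + 2/9·10 = 17. Off path (the prototype), believing Strong, it pays 19.
Strong: no prototype nets 17; the prototype nets 19 − 4 = 15. Strong stays.
Weak: no prototype nets 17; the prototype nets 19 − 12 = 7. Weak stays.
No type deviates, so pooling is sustained.

Yes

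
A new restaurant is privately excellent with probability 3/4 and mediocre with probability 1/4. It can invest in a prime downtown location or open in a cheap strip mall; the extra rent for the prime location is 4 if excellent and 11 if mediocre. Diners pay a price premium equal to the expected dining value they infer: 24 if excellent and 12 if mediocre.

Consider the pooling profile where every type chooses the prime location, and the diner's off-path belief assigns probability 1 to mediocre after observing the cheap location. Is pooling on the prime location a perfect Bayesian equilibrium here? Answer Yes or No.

On path, the diner holds the prior and pays 3/4·24 + 1/4·12 = 21. Off path (the cheap location), believing mediocre, it pays 12.
excellent: the prime location nets 21 − 4 = 17; the cheap location nets 12. excellent stays.
mediocre: the prime location nets 21 − 11 = 10; the cheap location nets 12. mediocre would deviate.
A type deviates, so pooling fails.

No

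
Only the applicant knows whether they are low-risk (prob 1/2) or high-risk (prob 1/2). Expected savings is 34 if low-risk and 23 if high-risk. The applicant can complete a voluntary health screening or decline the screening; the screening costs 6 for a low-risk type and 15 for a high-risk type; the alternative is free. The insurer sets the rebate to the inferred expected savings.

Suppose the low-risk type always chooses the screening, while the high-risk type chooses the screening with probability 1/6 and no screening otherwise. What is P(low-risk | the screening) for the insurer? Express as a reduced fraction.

6/7

P(the screening) = (1/2)·1 + (1/2)·(1/6) = 7/12.
By Bayes' rule, P(low-risk | the screening) = (1/2) / (7/12) = 6/7.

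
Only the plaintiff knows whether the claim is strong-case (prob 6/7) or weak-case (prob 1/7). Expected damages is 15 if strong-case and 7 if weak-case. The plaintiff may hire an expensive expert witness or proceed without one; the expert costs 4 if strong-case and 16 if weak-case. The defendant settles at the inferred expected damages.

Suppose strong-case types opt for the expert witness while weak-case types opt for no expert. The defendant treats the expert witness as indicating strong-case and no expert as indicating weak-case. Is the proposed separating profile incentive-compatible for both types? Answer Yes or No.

Under these beliefs, the expert witness earns settlement 15 and no expert earns settlement 7.
strong-case: the expert witness nets 15 − 4 = 11; no expert nets 7. strong-case prefers the expert witness.
weak-case: the expert witness nets 15 − 16 = -1; no expert nets 7. weak-case prefers no expert.
Neither type deviates, so the separating profile is an equilibrium.

Yes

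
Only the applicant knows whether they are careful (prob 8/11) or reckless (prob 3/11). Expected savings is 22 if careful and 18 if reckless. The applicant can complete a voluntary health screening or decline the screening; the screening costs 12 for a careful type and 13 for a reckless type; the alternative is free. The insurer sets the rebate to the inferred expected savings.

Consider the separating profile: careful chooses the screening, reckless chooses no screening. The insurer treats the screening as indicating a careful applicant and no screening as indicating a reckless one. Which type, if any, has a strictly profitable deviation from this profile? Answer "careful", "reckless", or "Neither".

The screening pays 22; no screening pays 18.
careful: assigned the screening, nets 22 − 12 = 10; deviating to no screening nets 18.
reckless: assigned no screening, nets 18; deviating to the screening nets 22 − 13 = 9.
The careful type gains 8 by deviating.

careful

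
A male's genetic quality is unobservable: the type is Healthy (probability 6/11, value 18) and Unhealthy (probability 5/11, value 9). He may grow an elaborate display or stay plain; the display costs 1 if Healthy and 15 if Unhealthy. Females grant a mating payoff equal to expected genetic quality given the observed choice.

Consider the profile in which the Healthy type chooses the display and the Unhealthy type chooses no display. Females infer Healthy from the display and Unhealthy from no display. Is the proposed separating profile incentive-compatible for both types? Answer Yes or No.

Under these beliefs, the display earns mating payoff 18 and no display earns mating payoff 9.
Healthy: the display nets 18 − 1 = 17; no display nets 9. Healthy prefers the display.
Unhealthy: the display nets 18 − 15 = 3; no display nets 9. Unhealthy prefers no display.
Neither type deviates, so the separating profile is an equilibrium.

Yes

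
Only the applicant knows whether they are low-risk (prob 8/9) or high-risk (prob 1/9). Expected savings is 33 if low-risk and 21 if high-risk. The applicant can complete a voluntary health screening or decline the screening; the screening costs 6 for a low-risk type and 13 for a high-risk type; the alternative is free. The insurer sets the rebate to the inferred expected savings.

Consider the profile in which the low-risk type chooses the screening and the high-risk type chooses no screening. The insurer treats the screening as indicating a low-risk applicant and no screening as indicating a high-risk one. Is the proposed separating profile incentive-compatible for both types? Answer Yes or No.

Under these beliefs, the screening earns rebate 33 and no screening earns rebate 21.
low-risk: the screening nets 33 − 6 = 27; no screening nets 21. low-risk prefers the screening.
high-risk: the screening nets 33 − 13 = 20; no screening nets 21. high-risk prefers no screening.
Neither type deviates, so the separating profile is an equilibrium.

Yes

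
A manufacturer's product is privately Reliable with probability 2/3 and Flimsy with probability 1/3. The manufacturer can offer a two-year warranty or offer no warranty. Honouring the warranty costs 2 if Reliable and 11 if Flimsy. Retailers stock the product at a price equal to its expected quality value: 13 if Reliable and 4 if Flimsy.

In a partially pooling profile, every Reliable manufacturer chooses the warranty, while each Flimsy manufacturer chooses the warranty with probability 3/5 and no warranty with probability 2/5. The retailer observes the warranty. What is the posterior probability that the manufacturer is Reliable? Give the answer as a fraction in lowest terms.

P(the warranty) = (2/3)·1 + (1/3)·(3/5) = 13/15.
By Bayes' rule, P(Reliable | the warranty) = (2/3) / (13/15) = 10/13.

10/13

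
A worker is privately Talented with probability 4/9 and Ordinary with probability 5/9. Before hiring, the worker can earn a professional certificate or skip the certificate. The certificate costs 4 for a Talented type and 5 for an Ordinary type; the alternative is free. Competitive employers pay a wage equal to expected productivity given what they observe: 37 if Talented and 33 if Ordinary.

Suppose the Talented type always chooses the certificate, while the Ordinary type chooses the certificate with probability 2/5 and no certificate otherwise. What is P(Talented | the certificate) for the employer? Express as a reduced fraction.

2/3

P(the certificate) = (4/9)·1 + (5/9)·(2/5) = 2/3.
By Bayes' rule, P(Talented | the certificate) = (4/9) / (2/3) = 2/3.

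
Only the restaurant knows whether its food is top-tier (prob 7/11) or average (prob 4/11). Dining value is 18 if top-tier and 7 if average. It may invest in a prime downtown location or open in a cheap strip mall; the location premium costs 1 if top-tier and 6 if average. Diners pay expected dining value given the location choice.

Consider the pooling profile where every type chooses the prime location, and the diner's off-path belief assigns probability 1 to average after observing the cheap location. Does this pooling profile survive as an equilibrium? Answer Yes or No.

Yes

On path, the diner holds the prior and pays 7/11·18 + 4/11·7 = 14. Off path (the cheap location), believing average, it pays 7.
top-tier: the prime location nets 14 − 1 = 13; the cheap location nets 7. top-tier stays.
average: the prime location nets 14 − 6 = 8; the cheap location nets 7. average stays.
No type deviates, so pooling is sustained.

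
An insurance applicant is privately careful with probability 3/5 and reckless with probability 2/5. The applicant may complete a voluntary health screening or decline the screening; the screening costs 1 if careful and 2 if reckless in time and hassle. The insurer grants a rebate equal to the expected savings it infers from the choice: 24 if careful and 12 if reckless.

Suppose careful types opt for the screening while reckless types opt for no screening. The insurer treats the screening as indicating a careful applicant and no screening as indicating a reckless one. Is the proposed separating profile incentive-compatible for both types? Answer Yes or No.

Under these beliefs, the screening earns rebate 24 and no screening earns rebate 12.
careful: the screening nets 24 − 1 = 23; no screening nets 12. careful prefers the screening.
reckless: the screening nets 24 − 2 = 22; no screening nets 12. reckless would deviate to the screening.
reckless has a profitable deviation, so the profile is not an equilibrium.

No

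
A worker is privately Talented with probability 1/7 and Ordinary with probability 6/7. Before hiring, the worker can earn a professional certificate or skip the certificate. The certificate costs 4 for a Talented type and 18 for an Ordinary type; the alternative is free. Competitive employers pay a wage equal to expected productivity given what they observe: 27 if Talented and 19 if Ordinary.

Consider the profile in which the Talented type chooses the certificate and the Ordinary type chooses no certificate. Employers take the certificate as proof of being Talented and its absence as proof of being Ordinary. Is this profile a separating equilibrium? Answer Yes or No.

Yes

Under these beliefs, the certificate earns wage 27 and no certificate earns wage 19.
Talented: the certificate nets 27 − 4 = 23; no certificate nets 19. Talented prefers the certificate.
Ordinary: the certificate nets 27 − 18 = 9; no certificate nets 19. Ordinary prefers no certificate.
Neither type deviates, so the separating profile is an equilibrium.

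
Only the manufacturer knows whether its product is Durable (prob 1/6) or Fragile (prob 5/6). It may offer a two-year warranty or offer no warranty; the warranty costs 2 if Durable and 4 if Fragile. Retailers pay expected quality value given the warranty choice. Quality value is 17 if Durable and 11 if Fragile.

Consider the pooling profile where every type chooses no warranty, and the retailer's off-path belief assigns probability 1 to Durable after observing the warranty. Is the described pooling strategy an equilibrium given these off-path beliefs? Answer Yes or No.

On path, the retailer holds the prior and pays 1/6·17 + 5/6·11 = 12. Off path (the warranty), believing Durable, it pays 17.
Durable: no warranty nets 12; the warranty nets 17 − 2 = 15. Durable would deviate.
Fragile: no warranty nets 12; the warranty nets 17 − 4 = 13. Fragile would deviate.
A type deviates, so pooling fails.

No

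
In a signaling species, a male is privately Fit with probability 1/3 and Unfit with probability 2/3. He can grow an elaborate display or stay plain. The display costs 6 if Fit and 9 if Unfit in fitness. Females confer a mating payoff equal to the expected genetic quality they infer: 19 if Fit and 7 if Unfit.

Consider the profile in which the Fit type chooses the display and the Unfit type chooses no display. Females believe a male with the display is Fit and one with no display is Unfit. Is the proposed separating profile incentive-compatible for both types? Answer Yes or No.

No

Under these beliefs, the display earns mating payoff 19 and no display earns mating payoff 7.
Fit: the display nets 19 − 6 = 13; no display nets 7. Fit prefers the display.
Unfit: the display nets 19 − 9 = 10; no display nets 7. Unfit would deviate to the display.
Unfit has a profitable deviation, so the profile is not an equilibrium.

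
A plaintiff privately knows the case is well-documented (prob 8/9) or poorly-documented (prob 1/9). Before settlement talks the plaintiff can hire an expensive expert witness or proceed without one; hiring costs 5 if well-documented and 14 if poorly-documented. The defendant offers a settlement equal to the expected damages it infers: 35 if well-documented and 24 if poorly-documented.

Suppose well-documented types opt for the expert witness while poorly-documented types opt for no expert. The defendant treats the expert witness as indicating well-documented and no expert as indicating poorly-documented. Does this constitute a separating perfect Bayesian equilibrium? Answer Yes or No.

Yes

Under these beliefs, the expert witness earns settlement 35 and no expert earns settlement 24.
well-documented: the expert witness nets 35 − 5 = 30; no expert nets 24. well-documented prefers the expert witness.
poorly-documented: the expert witness nets 35 − 14 = 21; no expert nets 24. poorly-documented prefers no expert.
Neither type deviates, so the separating profile is an equilibrium.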